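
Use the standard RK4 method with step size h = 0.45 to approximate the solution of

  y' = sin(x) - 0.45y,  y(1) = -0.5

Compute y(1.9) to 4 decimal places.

RK4: k1 = f(x_n, y_n); k2 = f(x_n + h/2, y_n + (h/2)·k1); k3 = f(x_n + h/2, y_n + (h/2)·k2); k4 = f(x_n + h, y_n + h·k3); y_{n+1} = y_n + (h/6)·(k1 + 2k2 + 2k3 + k4).
x=1.000000, y=-0.500000:
  k1 = f(1.000000, -0.500000) = 1.066471
  k2 = f(1.225000, -0.260044) = 1.057826
  k3 = f(1.225000, -0.261989) = 1.058701
  k4 = f(1.450000, -0.023585) = 1.003326
  y ← -0.500000 + (0.45/6)·(k1 + 2k2 + 2k3 + k4) = -0.027286
x=1.450000, y=-0.027286:
  k1 = f(1.450000, -0.027286) = 1.004992
  k2 = f(1.675000, 0.198837) = 0.905099
  k3 = f(1.675000, 0.176361) = 0.915213
  k4 = f(1.900000, 0.384560) = 0.773248
  y ← -0.027286 + (0.45/6)·(k1 + 2k2 + 2k3 + k4) = 0.379129
y(1.9) ≈ 0.3791

0.3791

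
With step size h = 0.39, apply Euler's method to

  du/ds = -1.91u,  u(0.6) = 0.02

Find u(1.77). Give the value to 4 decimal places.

Euler: u_{n+1} = u_n + h·f(s_n, u_n).
s=0.600000, u=0.020000: f=-0.038200 → u ← 0.020000 + 0.39·(-0.038200) = 0.005102
s=0.990000, u=0.005102: f=-0.009745 → u ← 0.005102 + 0.39·(-0.009745) = 0.001302
s=1.380000, u=0.001302: f=-0.002486 → u ← 0.001302 + 0.39·(-0.002486) = 0.000332
u(1.77) ≈ 0.0003

0.0003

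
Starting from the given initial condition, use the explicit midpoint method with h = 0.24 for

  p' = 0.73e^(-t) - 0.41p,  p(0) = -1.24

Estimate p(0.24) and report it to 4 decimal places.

Midpoint: k1 = f(t_n, p_n); k2 = f(t_n + h/2, p_n + (h/2)·k1); p_{n+1} = p_n + h·k2.
t=0.000000, p=-1.240000:
  k1 = f(0.000000, -1.240000) = 1.238400
  k2 = f(0.120000, -1.091392) = 1.094923
  p ← -1.240000 + 0.24·1.094923 = -0.977219
p(0.24) ≈ -0.9772

-0.9772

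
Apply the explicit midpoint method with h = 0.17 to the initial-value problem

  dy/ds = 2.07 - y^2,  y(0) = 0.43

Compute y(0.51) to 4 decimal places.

1.1151

Midpoint: k1 = f(s_n, y_n); k2 = f(s_n + h/2, y_n + (h/2)·k1); y_{n+1} = y_n + h·k2.
s=0.000000, y=0.430000:
  k1 = f(0.000000, 0.430000) = 1.885100
  k2 = f(0.085000, 0.590233) = 1.721624
  y ← 0.430000 + 0.17·1.721624 = 0.722676
s=0.170000, y=0.722676:
  k1 = f(0.170000, 0.722676) = 1.547739
  k2 = f(0.255000, 0.854234) = 1.340284
  y ← 0.722676 + 0.17·1.340284 = 0.950524
s=0.340000, y=0.950524:
  k1 = f(0.340000, 0.950524) = 1.166503
  k2 = f(0.425000, 1.049677) = 0.968178
  y ← 0.950524 + 0.17·0.968178 = 1.115115
y(0.51) ≈ 1.1151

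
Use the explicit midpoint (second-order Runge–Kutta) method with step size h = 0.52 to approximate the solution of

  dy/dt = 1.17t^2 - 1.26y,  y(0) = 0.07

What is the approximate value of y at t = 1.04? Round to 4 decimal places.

0.3612

Midpoint: k1 = f(t_n, y_n); k2 = f(t_n + h/2, y_n + (h/2)·k1); y_{n+1} = y_n + h·k2.
t=0.000000, y=0.070000:
  k1 = f(0.000000, 0.070000) = -0.088200
  k2 = f(0.260000, 0.047068) = 0.019786
  y ← 0.070000 + 0.52·0.019786 = 0.080289
t=0.520000, y=0.080289:
  k1 = f(0.520000, 0.080289) = 0.215204
  k2 = f(0.780000, 0.136242) = 0.540163
  y ← 0.080289 + 0.52·0.540163 = 0.361174
y(1.04) ≈ 0.3612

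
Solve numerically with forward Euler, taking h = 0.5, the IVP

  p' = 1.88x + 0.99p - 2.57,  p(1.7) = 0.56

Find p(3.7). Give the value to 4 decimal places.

9.1895

Euler: p_{n+1} = p_n + h·f(x_n, p_n).
x=1.700000, p=0.560000: f=1.180400 → p ← 0.560000 + 0.5·1.180400 = 1.150200
x=2.200000, p=1.150200: f=2.704698 → p ← 1.150200 + 0.5·2.704698 = 2.502549
x=2.700000, p=2.502549: f=4.983524 → p ← 2.502549 + 0.5·4.983524 = 4.994311
x=3.200000, p=4.994311: f=8.390368 → p ← 4.994311 + 0.5·8.390368 = 9.189495
p(3.7) ≈ 9.1895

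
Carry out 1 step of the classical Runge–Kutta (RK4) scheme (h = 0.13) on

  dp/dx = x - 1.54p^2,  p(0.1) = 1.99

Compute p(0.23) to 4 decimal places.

1.4398

RK4: k1 = f(x_n, p_n); k2 = f(x_n + h/2, p_n + (h/2)·k1); k3 = f(x_n + h/2, p_n + (h/2)·k2); k4 = f(x_n + h, p_n + h·k3); p_{n+1} = p_n + (h/6)·(k1 + 2k2 + 2k3 + k4).
x=0.100000, p=1.990000:
  k1 = f(0.100000, 1.990000) = -5.998554
  k2 = f(0.165000, 1.600094) = -3.777863
  k3 = f(0.165000, 1.744439) = -4.521323
  k4 = f(0.230000, 1.402228) = -2.798015
  p ← 1.990000 + (0.13/6)·(k1 + 2k2 + 2k3 + k4) = 1.439776
p(0.23) ≈ 1.4398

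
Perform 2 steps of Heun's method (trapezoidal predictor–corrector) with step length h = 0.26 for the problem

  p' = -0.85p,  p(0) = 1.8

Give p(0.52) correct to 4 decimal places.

Heun: k1 = f(x_n, p_n); k2 = f(x_n + h, p_n + h·k1); p_{n+1} = p_n + (h/2)·(k1 + k2).
x=0.000000, p=1.800000:
  k1 = f(0.000000, 1.800000) = -1.530000
  k2 = f(0.260000, 1.402200) = -1.191870
  p ← 1.800000 + (0.26/2)·(-1.530000 + (-1.191870)) = 1.446157
x=0.260000, p=1.446157:
  k1 = f(0.260000, 1.446157) = -1.229233
  k2 = f(0.520000, 1.126556) = -0.957573
  p ← 1.446157 + (0.26/2)·(-1.229233 + (-0.957573)) = 1.161872
p(0.52) ≈ 1.1619

1.1619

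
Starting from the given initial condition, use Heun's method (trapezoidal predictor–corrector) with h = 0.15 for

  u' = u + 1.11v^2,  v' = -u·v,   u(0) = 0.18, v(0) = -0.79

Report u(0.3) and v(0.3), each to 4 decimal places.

0.4685, -0.7181

Heun on (u,v): k1 = f(t_n, state_n); k2 = f(t_n + h, state_n + h·k1); state_{n+1} = state_n + (h/2)·(k1 + k2).
0.000000: (0.180000, -0.790000)
  k1 = (0.872751, 0.142200)
  predictor → (0.310913, -0.768670)
  k2 = (0.966760, 0.238989)
  → (0.317963, -0.761411)
0.150000: (0.317963, -0.761411)
  k1 = (0.961482, 0.242101)
  predictor → (0.462186, -0.725096)
  k2 = (1.045783, 0.335129)
  → (0.468508, -0.718119)
(u(0.3), v(0.3)) ≈ (0.4685, -0.7181)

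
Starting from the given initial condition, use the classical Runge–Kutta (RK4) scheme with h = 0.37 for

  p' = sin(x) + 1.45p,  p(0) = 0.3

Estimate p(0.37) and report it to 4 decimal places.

RK4: k1 = f(x_n, p_n); k2 = f(x_n + h/2, p_n + (h/2)·k1); k3 = f(x_n + h/2, p_n + (h/2)·k2); k4 = f(x_n + h, p_n + h·k3); p_{n+1} = p_n + (h/6)·(k1 + 2k2 + 2k3 + k4).
x=0.000000, p=0.300000:
  k1 = f(0.000000, 0.300000) = 0.435000
  k2 = f(0.185000, 0.380475) = 0.735635
  k3 = f(0.185000, 0.436093) = 0.816281
  k4 = f(0.370000, 0.602024) = 1.234550
  p ← 0.300000 + (0.37/6)·(k1 + 2k2 + 2k3 + k4) = 0.594359
p(0.37) ≈ 0.5944

0.5944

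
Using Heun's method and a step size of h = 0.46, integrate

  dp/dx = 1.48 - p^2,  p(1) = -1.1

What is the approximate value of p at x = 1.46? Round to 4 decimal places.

-0.9165

Heun: k1 = f(x_n, p_n); k2 = f(x_n + h, p_n + h·k1); p_{n+1} = p_n + (h/2)·(k1 + k2).
x=1.000000, p=-1.100000:
  k1 = f(1.000000, -1.100000) = 0.270000
  k2 = f(1.460000, -0.975800) = 0.527814
  p ← -1.100000 + (0.46/2)·(0.270000 + 0.527814) = -0.916503
p(1.46) ≈ -0.9165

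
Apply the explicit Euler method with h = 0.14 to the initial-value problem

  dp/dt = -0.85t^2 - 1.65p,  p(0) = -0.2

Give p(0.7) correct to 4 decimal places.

Euler: p_{n+1} = p_n + h·f(t_n, p_n).
t=0.000000, p=-0.200000: f=0.330000 → p ← -0.200000 + 0.14·0.330000 = -0.153800
t=0.140000, p=-0.153800: f=0.237110 → p ← -0.153800 + 0.14·0.237110 = -0.120605
t=0.280000, p=-0.120605: f=0.132358 → p ← -0.120605 + 0.14·0.132358 = -0.102075
t=0.420000, p=-0.102075: f=0.018483 → p ← -0.102075 + 0.14·0.018483 = -0.099487
t=0.560000, p=-0.099487: f=-0.102407 → p ← -0.099487 + 0.14·(-0.102407) = -0.113824
p(0.7) ≈ -0.1138

-0.1138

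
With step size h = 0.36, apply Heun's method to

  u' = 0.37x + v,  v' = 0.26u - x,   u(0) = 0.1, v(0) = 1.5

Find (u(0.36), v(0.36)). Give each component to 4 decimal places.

0.6657, 1.4698

Heun on (u,v): k1 = f(x_n, state_n); k2 = f(x_n + h, state_n + h·k1); state_{n+1} = state_n + (h/2)·(k1 + k2).
0.000000: (0.100000, 1.500000)
  k1 = (1.500000, 0.026000)
  predictor → (0.640000, 1.509360)
  k2 = (1.642560, -0.193600)
  → (0.665661, 1.469832)
(u(0.36), v(0.36)) ≈ (0.6657, 1.4698)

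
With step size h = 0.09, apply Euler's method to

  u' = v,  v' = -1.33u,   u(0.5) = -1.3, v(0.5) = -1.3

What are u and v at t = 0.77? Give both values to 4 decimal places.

Euler on (u,v): u_{n+1} = u_n + h·u', v_{n+1} = v_n + h·v'.
0.500000: (-1.300000, -1.300000); f=(-1.300000, 1.729000) → (-1.417000, -1.144390)
0.590000: (-1.417000, -1.144390); f=(-1.144390, 1.884610) → (-1.519995, -0.974775)
0.680000: (-1.519995, -0.974775); f=(-0.974775, 2.021593) → (-1.607725, -0.792832)
(u(0.77), v(0.77)) ≈ (-1.6077, -0.7928)

-1.6077, -0.7928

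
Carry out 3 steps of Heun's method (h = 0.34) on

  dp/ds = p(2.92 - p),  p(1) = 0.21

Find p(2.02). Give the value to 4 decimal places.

Heun: k1 = f(s_n, p_n); k2 = f(s_n + h, p_n + h·k1); p_{n+1} = p_n + (h/2)·(k1 + k2).
s=1.000000, p=0.210000:
  k1 = f(1.000000, 0.210000) = 0.569100
  k2 = f(1.340000, 0.403494) = 1.015395
  p ← 0.210000 + (0.34/2)·(0.569100 + 1.015395) = 0.479364
s=1.340000, p=0.479364:
  k1 = f(1.340000, 0.479364) = 1.169953
  k2 = f(1.680000, 0.877148) = 1.791884
  p ← 0.479364 + (0.34/2)·(1.169953 + 1.791884) = 0.982876
s=1.680000, p=0.982876:
  k1 = f(1.680000, 0.982876) = 1.903953
  k2 = f(2.020000, 1.630221) = 2.102625
  p ← 0.982876 + (0.34/2)·(1.903953 + 2.102625) = 1.663995
p(2.02) ≈ 1.6640

1.6640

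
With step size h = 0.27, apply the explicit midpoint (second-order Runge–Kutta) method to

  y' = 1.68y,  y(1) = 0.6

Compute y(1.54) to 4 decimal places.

Midpoint: k1 = f(s_n, y_n); k2 = f(s_n + h/2, y_n + (h/2)·k1); y_{n+1} = y_n + h·k2.
s=1.000000, y=0.600000:
  k1 = f(1.000000, 0.600000) = 1.008000
  k2 = f(1.135000, 0.736080) = 1.236614
  y ← 0.600000 + 0.27·1.236614 = 0.933886
s=1.270000, y=0.933886:
  k1 = f(1.270000, 0.933886) = 1.568928
  k2 = f(1.405000, 1.145691) = 1.924761
  y ← 0.933886 + 0.27·1.924761 = 1.453571
y(1.54) ≈ 1.4536

1.4536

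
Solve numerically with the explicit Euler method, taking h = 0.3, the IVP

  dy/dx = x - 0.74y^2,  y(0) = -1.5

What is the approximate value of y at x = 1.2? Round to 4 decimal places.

Euler: y_{n+1} = y_n + h·f(x_n, y_n).
x=0.000000, y=-1.500000: f=-1.665000 → y ← -1.500000 + 0.3·(-1.665000) = -1.999500
x=0.300000, y=-1.999500: f=-2.658520 → y ← -1.999500 + 0.3·(-2.658520) = -2.797056
x=0.600000, y=-2.797056: f=-5.189407 → y ← -2.797056 + 0.3·(-5.189407) = -4.353878
x=0.900000, y=-4.353878: f=-13.127628 → y ← -4.353878 + 0.3·(-13.127628) = -8.292167
y(1.2) ≈ -8.2922

-8.2922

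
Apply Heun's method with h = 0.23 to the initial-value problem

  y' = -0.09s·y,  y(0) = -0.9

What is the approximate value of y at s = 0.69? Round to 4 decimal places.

Heun: k1 = f(s_n, y_n); k2 = f(s_n + h, y_n + h·k1); y_{n+1} = y_n + (h/2)·(k1 + k2).
s=0.000000, y=-0.900000:
  k1 = f(0.000000, -0.900000) = 0.000000
  k2 = f(0.230000, -0.900000) = 0.018630
  y ← -0.900000 + (0.23/2)·(0.000000 + 0.018630) = -0.897858
s=0.230000, y=-0.897858:
  k1 = f(0.230000, -0.897858) = 0.018586
  k2 = f(0.460000, -0.893583) = 0.036994
  y ← -0.897858 + (0.23/2)·(0.018586 + 0.036994) = -0.891466
s=0.460000, y=-0.891466:
  k1 = f(0.460000, -0.891466) = 0.036907
  k2 = f(0.690000, -0.882977) = 0.054833
  y ← -0.891466 + (0.23/2)·(0.036907 + 0.054833) = -0.880916
y(0.69) ≈ -0.8809

-0.8809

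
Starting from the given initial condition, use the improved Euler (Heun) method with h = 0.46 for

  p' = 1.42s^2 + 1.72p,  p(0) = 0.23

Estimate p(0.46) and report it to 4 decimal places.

Heun: k1 = f(s_n, p_n); k2 = f(s_n + h, p_n + h·k1); p_{n+1} = p_n + (h/2)·(k1 + k2).
s=0.000000, p=0.230000:
  k1 = f(0.000000, 0.230000) = 0.395600
  k2 = f(0.460000, 0.411976) = 1.009071
  p ← 0.230000 + (0.46/2)·(0.395600 + 1.009071) = 0.553074
p(0.46) ≈ 0.5531

0.5531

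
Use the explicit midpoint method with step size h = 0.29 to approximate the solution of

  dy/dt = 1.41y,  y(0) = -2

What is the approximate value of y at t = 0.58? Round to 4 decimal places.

Midpoint: k1 = f(t_n, y_n); k2 = f(t_n + h/2, y_n + (h/2)·k1); y_{n+1} = y_n + h·k2.
t=0.000000, y=-2.000000:
  k1 = f(0.000000, -2.000000) = -2.820000
  k2 = f(0.145000, -2.408900) = -3.396549
  y ← -2.000000 + 0.29·(-3.396549) = -2.984999
t=0.290000, y=-2.984999:
  k1 = f(0.290000, -2.984999) = -4.208849
  k2 = f(0.435000, -3.595282) = -5.069348
  y ← -2.984999 + 0.29·(-5.069348) = -4.455110
y(0.58) ≈ -4.4551

-4.4551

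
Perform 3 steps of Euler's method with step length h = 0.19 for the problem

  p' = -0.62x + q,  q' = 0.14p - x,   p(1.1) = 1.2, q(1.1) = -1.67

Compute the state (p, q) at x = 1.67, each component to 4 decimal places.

Euler on (p,q): p_{n+1} = p_n + h·p', q_{n+1} = q_n + h·q'.
1.100000: (1.200000, -1.670000); f=(-2.352000, -0.932000) → (0.753120, -1.847080)
1.290000: (0.753120, -1.847080); f=(-2.646880, -1.184563) → (0.250213, -2.072147)
1.480000: (0.250213, -2.072147); f=(-2.989747, -1.444970) → (-0.317839, -2.346691)
(p(1.67), q(1.67)) ≈ (-0.3178, -2.3467)

-0.3178, -2.3467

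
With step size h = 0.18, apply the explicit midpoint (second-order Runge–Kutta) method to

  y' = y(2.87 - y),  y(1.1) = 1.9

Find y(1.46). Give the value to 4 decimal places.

2.4249

Midpoint: k1 = f(s_n, y_n); k2 = f(s_n + h/2, y_n + (h/2)·k1); y_{n+1} = y_n + h·k2.
s=1.100000, y=1.900000:
  k1 = f(1.100000, 1.900000) = 1.843000
  k2 = f(1.190000, 2.065870) = 1.661228
  y ← 1.900000 + 0.18·1.661228 = 2.199021
s=1.280000, y=2.199021:
  k1 = f(1.280000, 2.199021) = 1.475497
  k2 = f(1.370000, 2.331816) = 1.254946
  y ← 2.199021 + 0.18·1.254946 = 2.424911
y(1.46) ≈ 2.4249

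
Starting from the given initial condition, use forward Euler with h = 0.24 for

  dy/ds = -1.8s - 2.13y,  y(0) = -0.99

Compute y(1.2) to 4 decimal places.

Euler: y_{n+1} = y_n + h·f(s_n, y_n).
s=0.000000, y=-0.990000: f=2.108700 → y ← -0.990000 + 0.24·2.108700 = -0.483912
s=0.240000, y=-0.483912: f=0.598733 → y ← -0.483912 + 0.24·0.598733 = -0.340216
s=0.480000, y=-0.340216: f=-0.139340 → y ← -0.340216 + 0.24·(-0.139340) = -0.373658
s=0.720000, y=-0.373658: f=-0.500109 → y ← -0.373658 + 0.24·(-0.500109) = -0.493684
s=0.960000, y=-0.493684: f=-0.676453 → y ← -0.493684 + 0.24·(-0.676453) = -0.656033
y(1.2) ≈ -0.6560

-0.6560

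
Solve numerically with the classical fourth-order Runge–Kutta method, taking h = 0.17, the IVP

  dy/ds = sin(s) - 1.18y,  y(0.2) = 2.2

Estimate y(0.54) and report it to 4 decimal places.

RK4: k1 = f(s_n, y_n); k2 = f(s_n + h/2, y_n + (h/2)·k1); k3 = f(s_n + h/2, y_n + (h/2)·k2); k4 = f(s_n + h, y_n + h·k3); y_{n+1} = y_n + (h/6)·(k1 + 2k2 + 2k3 + k4).
s=0.200000, y=2.200000:
  k1 = f(0.200000, 2.200000) = -2.397331
  k2 = f(0.285000, 1.996227) = -2.074390
  k3 = f(0.285000, 2.023677) = -2.106781
  k4 = f(0.370000, 1.841847) = -1.811764
  y ← 2.200000 + (0.17/6)·(k1 + 2k2 + 2k3 + k4) = 1.843809
s=0.370000, y=1.843809:
  k1 = f(0.370000, 1.843809) = -1.814079
  k2 = f(0.455000, 1.689613) = -1.554280
  k3 = f(0.455000, 1.711695) = -1.580338
  k4 = f(0.540000, 1.575152) = -1.344543
  y ← 1.843809 + (0.17/6)·(k1 + 2k2 + 2k3 + k4) = 1.576687
y(0.54) ≈ 1.5767

1.5767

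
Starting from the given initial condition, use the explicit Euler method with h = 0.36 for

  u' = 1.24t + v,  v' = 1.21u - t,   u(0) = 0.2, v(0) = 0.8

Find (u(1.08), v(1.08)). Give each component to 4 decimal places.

Euler on (u,v): u_{n+1} = u_n + h·u', v_{n+1} = v_n + h·v'.
0.000000: (0.200000, 0.800000); f=(0.800000, 0.242000) → (0.488000, 0.887120)
0.360000: (0.488000, 0.887120); f=(1.333520, 0.230480) → (0.968067, 0.970093)
0.720000: (0.968067, 0.970093); f=(1.862893, 0.451361) → (1.638709, 1.132583)
(u(1.08), v(1.08)) ≈ (1.6387, 1.1326)

1.6387, 1.1326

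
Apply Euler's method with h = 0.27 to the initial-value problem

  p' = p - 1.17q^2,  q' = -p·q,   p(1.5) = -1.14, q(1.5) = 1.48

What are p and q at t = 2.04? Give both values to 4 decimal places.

-3.9009, 3.0538

Euler on (p,q): p_{n+1} = p_n + h·p', q_{n+1} = q_n + h·q'.
1.500000: (-1.140000, 1.480000); f=(-3.702768, 1.687200) → (-2.139747, 1.935544)
1.770000: (-2.139747, 1.935544); f=(-6.522954, 4.141575) → (-3.900945, 3.053769)
(p(2.04), q(2.04)) ≈ (-3.9009, 3.0538)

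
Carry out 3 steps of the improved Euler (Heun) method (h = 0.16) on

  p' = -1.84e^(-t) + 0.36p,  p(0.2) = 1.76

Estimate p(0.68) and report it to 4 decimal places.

Heun: k1 = f(t_n, p_n); k2 = f(t_n + h, p_n + h·k1); p_{n+1} = p_n + (h/2)·(k1 + k2).
t=0.200000, p=1.760000:
  k1 = f(0.200000, 1.760000) = -0.872865
  k2 = f(0.360000, 1.620342) = -0.700401
  p ← 1.760000 + (0.16/2)·(-0.872865 + (-0.700401)) = 1.634139
t=0.360000, p=1.634139:
  k1 = f(0.360000, 1.634139) = -0.695435
  k2 = f(0.520000, 1.522869) = -0.545685
  p ← 1.634139 + (0.16/2)·(-0.695435 + (-0.545685)) = 1.534849
t=0.520000, p=1.534849:
  k1 = f(0.520000, 1.534849) = -0.541372
  k2 = f(0.680000, 1.448230) = -0.410813
  p ← 1.534849 + (0.16/2)·(-0.541372 + (-0.410813)) = 1.458674
p(0.68) ≈ 1.4587

1.4587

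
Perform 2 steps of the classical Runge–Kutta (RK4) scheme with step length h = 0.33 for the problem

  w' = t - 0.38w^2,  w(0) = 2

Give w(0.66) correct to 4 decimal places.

1.5039

RK4: k1 = f(t_n, w_n); k2 = f(t_n + h/2, w_n + (h/2)·k1); k3 = f(t_n + h/2, w_n + (h/2)·k2); k4 = f(t_n + h, w_n + h·k3); w_{n+1} = w_n + (h/6)·(k1 + 2k2 + 2k3 + k4).
t=0.000000, w=2.000000:
  k1 = f(0.000000, 2.000000) = -1.520000
  k2 = f(0.165000, 1.749200) = -0.997686
  k3 = f(0.165000, 1.835382) = -1.115078
  k4 = f(0.330000, 1.632024) = -0.682131
  w ← 2.000000 + (0.33/6)·(k1 + 2k2 + 2k3 + k4) = 1.646479
t=0.330000, w=1.646479:
  k1 = f(0.330000, 1.646479) = -0.700139
  k2 = f(0.495000, 1.530956) = -0.395654
  k3 = f(0.495000, 1.581196) = -0.455069
  k4 = f(0.660000, 1.496306) = -0.190794
  w ← 1.646479 + (0.33/6)·(k1 + 2k2 + 2k3 + k4) = 1.503898
w(0.66) ≈ 1.5039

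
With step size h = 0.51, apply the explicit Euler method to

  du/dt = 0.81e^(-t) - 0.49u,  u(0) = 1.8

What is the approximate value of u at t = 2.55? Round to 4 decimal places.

Euler: u_{n+1} = u_n + h·f(t_n, u_n).
t=0.000000, u=1.800000: f=-0.072000 → u ← 1.800000 + 0.51·(-0.072000) = 1.763280
t=0.510000, u=1.763280: f=-0.377606 → u ← 1.763280 + 0.51·(-0.377606) = 1.570701
t=1.020000, u=1.570701: f=-0.477562 → u ← 1.570701 + 0.51·(-0.477562) = 1.327145
t=1.530000, u=1.327145: f=-0.474907 → u ← 1.327145 + 0.51·(-0.474907) = 1.084942
t=2.040000, u=1.084942: f=-0.426298 → u ← 1.084942 + 0.51·(-0.426298) = 0.867530
u(2.55) ≈ 0.8675

0.8675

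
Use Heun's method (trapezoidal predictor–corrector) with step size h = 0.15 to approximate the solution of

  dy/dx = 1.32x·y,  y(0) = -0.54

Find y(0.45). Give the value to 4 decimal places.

-0.6170

Heun: k1 = f(x_n, y_n); k2 = f(x_n + h, y_n + h·k1); y_{n+1} = y_n + (h/2)·(k1 + k2).
x=0.000000, y=-0.540000:
  k1 = f(0.000000, -0.540000) = 0.000000
  k2 = f(0.150000, -0.540000) = -0.106920
  y ← -0.540000 + (0.15/2)·(0.000000 + (-0.106920)) = -0.548019
x=0.150000, y=-0.548019:
  k1 = f(0.150000, -0.548019) = -0.108508
  k2 = f(0.300000, -0.564295) = -0.223461
  y ← -0.548019 + (0.15/2)·(-0.108508 + (-0.223461)) = -0.572917
x=0.300000, y=-0.572917:
  k1 = f(0.300000, -0.572917) = -0.226875
  k2 = f(0.450000, -0.606948) = -0.360527
  y ← -0.572917 + (0.15/2)·(-0.226875 + (-0.360527)) = -0.616972
y(0.45) ≈ -0.6170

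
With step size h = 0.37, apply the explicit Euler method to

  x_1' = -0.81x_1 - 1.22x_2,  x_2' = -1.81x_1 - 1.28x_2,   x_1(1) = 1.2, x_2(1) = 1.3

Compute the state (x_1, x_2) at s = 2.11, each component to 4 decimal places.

0.2671, -0.2774

Euler on (x_1,x_2): x_1_{n+1} = x_1_n + h·x_1', x_2_{n+1} = x_2_n + h·x_2'.
1.000000: (1.200000, 1.300000); f=(-2.558000, -3.836000) → (0.253540, -0.119320)
1.370000: (0.253540, -0.119320); f=(-0.059797, -0.306178) → (0.231415, -0.232606)
1.740000: (0.231415, -0.232606); f=(0.096333, -0.121126) → (0.267058, -0.277422)
(x_1(2.11), x_2(2.11)) ≈ (0.2671, -0.2774)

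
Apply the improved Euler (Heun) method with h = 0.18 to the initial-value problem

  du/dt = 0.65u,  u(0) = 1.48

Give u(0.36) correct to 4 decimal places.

Heun: k1 = f(t_n, u_n); k2 = f(t_n + h, u_n + h·k1); u_{n+1} = u_n + (h/2)·(k1 + k2).
t=0.000000, u=1.480000:
  k1 = f(0.000000, 1.480000) = 0.962000
  k2 = f(0.180000, 1.653160) = 1.074554
  u ← 1.480000 + (0.18/2)·(0.962000 + 1.074554) = 1.663290
t=0.180000, u=1.663290:
  k1 = f(0.180000, 1.663290) = 1.081138
  k2 = f(0.360000, 1.857895) = 1.207632
  u ← 1.663290 + (0.18/2)·(1.081138 + 1.207632) = 1.869279
u(0.36) ≈ 1.8693

1.8693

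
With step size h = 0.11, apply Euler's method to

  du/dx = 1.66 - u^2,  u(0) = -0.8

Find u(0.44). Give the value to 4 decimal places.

-0.2446

Euler: u_{n+1} = u_n + h·f(x_n, u_n).
x=0.000000, u=-0.800000: f=1.020000 → u ← -0.800000 + 0.11·1.020000 = -0.687800
x=0.110000, u=-0.687800: f=1.186931 → u ← -0.687800 + 0.11·1.186931 = -0.557238
x=0.220000, u=-0.557238: f=1.349486 → u ← -0.557238 + 0.11·1.349486 = -0.408794
x=0.330000, u=-0.408794: f=1.492887 → u ← -0.408794 + 0.11·1.492887 = -0.244576
u(0.44) ≈ -0.2446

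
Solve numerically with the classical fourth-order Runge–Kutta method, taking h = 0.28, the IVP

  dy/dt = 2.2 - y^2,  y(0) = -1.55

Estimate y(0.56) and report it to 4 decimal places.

-1.8703

RK4: k1 = f(t_n, y_n); k2 = f(t_n + h/2, y_n + (h/2)·k1); k3 = f(t_n + h/2, y_n + (h/2)·k2); k4 = f(t_n + h, y_n + h·k3); y_{n+1} = y_n + (h/6)·(k1 + 2k2 + 2k3 + k4).
t=0.000000, y=-1.550000:
  k1 = f(0.000000, -1.550000) = -0.202500
  k2 = f(0.140000, -1.578350) = -0.291189
  k3 = f(0.140000, -1.590766) = -0.330538
  k4 = f(0.280000, -1.642551) = -0.497972
  y ← -1.550000 + (0.28/6)·(k1 + 2k2 + 2k3 + k4) = -1.640717
t=0.280000, y=-1.640717:
  k1 = f(0.280000, -1.640717) = -0.491951
  k2 = f(0.420000, -1.709590) = -0.722697
  k3 = f(0.420000, -1.741894) = -0.834195
  k4 = f(0.560000, -1.874291) = -1.312967
  y ← -1.640717 + (0.28/6)·(k1 + 2k2 + 2k3 + k4) = -1.870256
y(0.56) ≈ -1.8703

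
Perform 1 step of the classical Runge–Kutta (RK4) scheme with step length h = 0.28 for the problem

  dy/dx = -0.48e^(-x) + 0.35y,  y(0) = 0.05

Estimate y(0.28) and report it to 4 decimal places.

-0.0683

RK4: k1 = f(x_n, y_n); k2 = f(x_n + h/2, y_n + (h/2)·k1); k3 = f(x_n + h/2, y_n + (h/2)·k2); k4 = f(x_n + h, y_n + h·k3); y_{n+1} = y_n + (h/6)·(k1 + 2k2 + 2k3 + k4).
x=0.000000, y=0.050000:
  k1 = f(0.000000, 0.050000) = -0.462500
  k2 = f(0.140000, -0.014750) = -0.422454
  k3 = f(0.140000, -0.009144) = -0.420492
  k4 = f(0.280000, -0.067738) = -0.386484
  y ← 0.050000 + (0.28/6)·(k1 + 2k2 + 2k3 + k4) = -0.068294
y(0.28) ≈ -0.0683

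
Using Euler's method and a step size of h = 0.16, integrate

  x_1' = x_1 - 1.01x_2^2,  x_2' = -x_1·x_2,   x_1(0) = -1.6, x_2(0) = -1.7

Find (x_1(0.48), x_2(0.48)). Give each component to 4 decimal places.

-5.3667, -4.5368

Euler on (x_1,x_2): x_1_{n+1} = x_1_n + h·x_1', x_2_{n+1} = x_2_n + h·x_2'.
0.000000: (-1.600000, -1.700000); f=(-4.518900, -2.720000) → (-2.323024, -2.135200)
0.160000: (-2.323024, -2.135200); f=(-6.927694, -4.960121) → (-3.431455, -2.928819)
0.320000: (-3.431455, -2.928819); f=(-12.095218, -10.050112) → (-5.366690, -4.536837)
(x_1(0.48), x_2(0.48)) ≈ (-5.3667, -4.5368)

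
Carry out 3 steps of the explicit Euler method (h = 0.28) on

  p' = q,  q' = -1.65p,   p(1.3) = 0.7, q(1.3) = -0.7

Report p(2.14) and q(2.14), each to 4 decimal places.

-0.1343, -1.3567

Euler on (p,q): p_{n+1} = p_n + h·p', q_{n+1} = q_n + h·q'.
1.300000: (0.700000, -0.700000); f=(-0.700000, -1.155000) → (0.504000, -1.023400)
1.580000: (0.504000, -1.023400); f=(-1.023400, -0.831600) → (0.217448, -1.256248)
1.860000: (0.217448, -1.256248); f=(-1.256248, -0.358789) → (-0.134301, -1.356709)
(p(2.14), q(2.14)) ≈ (-0.1343, -1.3567)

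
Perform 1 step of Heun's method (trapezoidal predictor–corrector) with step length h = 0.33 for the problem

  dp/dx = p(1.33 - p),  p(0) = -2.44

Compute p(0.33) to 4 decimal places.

-10.1065

Heun: k1 = f(x_n, p_n); k2 = f(x_n + h, p_n + h·k1); p_{n+1} = p_n + (h/2)·(k1 + k2).
x=0.000000, p=-2.440000:
  k1 = f(0.000000, -2.440000) = -9.198800
  k2 = f(0.330000, -5.475604) = -37.264792
  p ← -2.440000 + (0.33/2)·(-9.198800 + (-37.264792)) = -10.106493
p(0.33) ≈ -10.1065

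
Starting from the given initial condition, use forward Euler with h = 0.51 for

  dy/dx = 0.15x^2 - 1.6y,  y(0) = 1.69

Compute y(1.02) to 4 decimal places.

0.0771

Euler: y_{n+1} = y_n + h·f(x_n, y_n).
x=0.000000, y=1.690000: f=-2.704000 → y ← 1.690000 + 0.51·(-2.704000) = 0.310960
x=0.510000, y=0.310960: f=-0.458521 → y ← 0.310960 + 0.51·(-0.458521) = 0.077114
y(1.02) ≈ 0.0771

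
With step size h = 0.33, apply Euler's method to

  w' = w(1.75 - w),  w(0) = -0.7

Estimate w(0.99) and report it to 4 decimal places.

-6.0901

Euler: w_{n+1} = w_n + h·f(x_n, w_n).
x=0.000000, w=-0.700000: f=-1.715000 → w ← -0.700000 + 0.33·(-1.715000) = -1.265950
x=0.330000, w=-1.265950: f=-3.818042 → w ← -1.265950 + 0.33·(-3.818042) = -2.525904
x=0.660000, w=-2.525904: f=-10.800522 → w ← -2.525904 + 0.33·(-10.800522) = -6.090076
w(0.99) ≈ -6.0901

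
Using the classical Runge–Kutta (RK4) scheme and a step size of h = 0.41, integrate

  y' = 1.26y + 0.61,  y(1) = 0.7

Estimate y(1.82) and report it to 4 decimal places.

RK4: k1 = f(s_n, y_n); k2 = f(s_n + h/2, y_n + (h/2)·k1); k3 = f(s_n + h/2, y_n + (h/2)·k2); k4 = f(s_n + h, y_n + h·k3); y_{n+1} = y_n + (h/6)·(k1 + 2k2 + 2k3 + k4).
s=1.000000, y=0.700000:
  k1 = f(1.000000, 0.700000) = 1.492000
  k2 = f(1.205000, 1.005860) = 1.877384
  k3 = f(1.205000, 1.084864) = 1.976928
  k4 = f(1.410000, 1.510541) = 2.513281
  y ← 0.700000 + (0.41/6)·(k1 + 2k2 + 2k3 + k4) = 1.500450
s=1.410000, y=1.500450:
  k1 = f(1.410000, 1.500450) = 2.500567
  k2 = f(1.615000, 2.013066) = 3.146464
  k3 = f(1.615000, 2.145475) = 3.313299
  k4 = f(1.820000, 2.858903) = 4.212217
  y ← 1.500450 + (0.41/6)·(k1 + 2k2 + 2k3 + k4) = 2.841991
y(1.82) ≈ 2.8420

2.8420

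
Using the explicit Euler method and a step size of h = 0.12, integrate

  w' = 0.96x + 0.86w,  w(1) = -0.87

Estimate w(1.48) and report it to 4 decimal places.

Euler: w_{n+1} = w_n + h·f(x_n, w_n).
x=1.000000, w=-0.870000: f=0.211800 → w ← -0.870000 + 0.12·0.211800 = -0.844584
x=1.120000, w=-0.844584: f=0.348858 → w ← -0.844584 + 0.12·0.348858 = -0.802721
x=1.240000, w=-0.802721: f=0.500060 → w ← -0.802721 + 0.12·0.500060 = -0.742714
x=1.360000, w=-0.742714: f=0.666866 → w ← -0.742714 + 0.12·0.666866 = -0.662690
w(1.48) ≈ -0.6627

-0.6627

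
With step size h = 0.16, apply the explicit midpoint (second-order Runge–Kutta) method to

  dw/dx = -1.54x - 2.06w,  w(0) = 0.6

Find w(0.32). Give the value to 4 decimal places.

0.2482

Midpoint: k1 = f(x_n, w_n); k2 = f(x_n + h/2, w_n + (h/2)·k1); w_{n+1} = w_n + h·k2.
x=0.000000, w=0.600000:
  k1 = f(0.000000, 0.600000) = -1.236000
  k2 = f(0.080000, 0.501120) = -1.155507
  w ← 0.600000 + 0.16·(-1.155507) = 0.415119
x=0.160000, w=0.415119:
  k1 = f(0.160000, 0.415119) = -1.101545
  k2 = f(0.240000, 0.326995) = -1.043210
  w ← 0.415119 + 0.16·(-1.043210) = 0.248205
w(0.32) ≈ 0.2482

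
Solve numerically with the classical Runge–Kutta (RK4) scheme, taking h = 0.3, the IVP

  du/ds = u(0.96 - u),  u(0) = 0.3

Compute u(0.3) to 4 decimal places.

RK4: k1 = f(s_n, u_n); k2 = f(s_n + h/2, u_n + (h/2)·k1); k3 = f(s_n + h/2, u_n + (h/2)·k2); k4 = f(s_n + h, u_n + h·k3); u_{n+1} = u_n + (h/6)·(k1 + 2k2 + 2k3 + k4).
s=0.000000, u=0.300000:
  k1 = f(0.000000, 0.300000) = 0.198000
  k2 = f(0.150000, 0.329700) = 0.207810
  k3 = f(0.150000, 0.331171) = 0.208250
  k4 = f(0.300000, 0.362475) = 0.216588
  u ← 0.300000 + (0.3/6)·(k1 + 2k2 + 2k3 + k4) = 0.362335
u(0.3) ≈ 0.3623

0.3623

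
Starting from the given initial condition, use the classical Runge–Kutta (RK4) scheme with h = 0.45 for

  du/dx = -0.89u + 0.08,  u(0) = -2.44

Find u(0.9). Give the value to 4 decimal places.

RK4: k1 = f(x_n, u_n); k2 = f(x_n + h/2, u_n + (h/2)·k1); k3 = f(x_n + h/2, u_n + (h/2)·k2); k4 = f(x_n + h, u_n + h·k3); u_{n+1} = u_n + (h/6)·(k1 + 2k2 + 2k3 + k4).
x=0.000000, u=-2.440000:
  k1 = f(0.000000, -2.440000) = 2.251600
  k2 = f(0.225000, -1.933390) = 1.800717
  k3 = f(0.225000, -2.034839) = 1.891006
  k4 = f(0.450000, -1.589047) = 1.494252
  u ← -2.440000 + (0.45/6)·(k1 + 2k2 + 2k3 + k4) = -1.605303
x=0.450000, u=-1.605303:
  k1 = f(0.450000, -1.605303) = 1.508719
  k2 = f(0.675000, -1.265841) = 1.206598
  k3 = f(0.675000, -1.333818) = 1.267098
  k4 = f(0.900000, -1.035108) = 1.001247
  u ← -1.605303 + (0.45/6)·(k1 + 2k2 + 2k3 + k4) = -1.046001
u(0.9) ≈ -1.0460

-1.0460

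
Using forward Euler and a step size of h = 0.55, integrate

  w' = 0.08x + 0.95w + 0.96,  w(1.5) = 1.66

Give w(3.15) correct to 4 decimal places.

Euler: w_{n+1} = w_n + h·f(x_n, w_n).
x=1.500000, w=1.660000: f=2.657000 → w ← 1.660000 + 0.55·2.657000 = 3.121350
x=2.050000, w=3.121350: f=4.089282 → w ← 3.121350 + 0.55·4.089282 = 5.370455
x=2.600000, w=5.370455: f=6.269933 → w ← 5.370455 + 0.55·6.269933 = 8.818918
w(3.15) ≈ 8.8189

8.8189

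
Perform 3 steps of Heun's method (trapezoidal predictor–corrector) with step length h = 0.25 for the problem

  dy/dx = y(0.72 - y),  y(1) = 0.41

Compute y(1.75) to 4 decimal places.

0.4996

Heun: k1 = f(x_n, y_n); k2 = f(x_n + h, y_n + h·k1); y_{n+1} = y_n + (h/2)·(k1 + k2).
x=1.000000, y=0.410000:
  k1 = f(1.000000, 0.410000) = 0.127100
  k2 = f(1.250000, 0.441775) = 0.122913
  y ← 0.410000 + (0.25/2)·(0.127100 + 0.122913) = 0.441252
x=1.250000, y=0.441252:
  k1 = f(1.250000, 0.441252) = 0.122998
  k2 = f(1.500000, 0.472001) = 0.117056
  y ← 0.441252 + (0.25/2)·(0.122998 + 0.117056) = 0.471258
x=1.500000, y=0.471258:
  k1 = f(1.500000, 0.471258) = 0.117222
  k2 = f(1.750000, 0.500564) = 0.109842
  y ← 0.471258 + (0.25/2)·(0.117222 + 0.109842) = 0.499641
y(1.75) ≈ 0.4996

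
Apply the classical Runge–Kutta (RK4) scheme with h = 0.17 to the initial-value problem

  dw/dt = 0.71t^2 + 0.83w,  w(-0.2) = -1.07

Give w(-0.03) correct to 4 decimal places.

RK4: k1 = f(t_n, w_n); k2 = f(t_n + h/2, w_n + (h/2)·k1); k3 = f(t_n + h/2, w_n + (h/2)·k2); k4 = f(t_n + h, w_n + h·k3); w_{n+1} = w_n + (h/6)·(k1 + 2k2 + 2k3 + k4).
t=-0.200000, w=-1.070000:
  k1 = f(-0.200000, -1.070000) = -0.859700
  k2 = f(-0.115000, -1.143074) = -0.939362
  k3 = f(-0.115000, -1.149846) = -0.944982
  k4 = f(-0.030000, -1.230647) = -1.020798
  w ← -1.070000 + (0.17/6)·(k1 + 2k2 + 2k3 + k4) = -1.230060
w(-0.03) ≈ -1.2301

-1.2301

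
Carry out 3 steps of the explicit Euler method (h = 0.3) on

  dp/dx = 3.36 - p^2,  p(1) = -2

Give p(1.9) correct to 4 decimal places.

Euler: p_{n+1} = p_n + h·f(x_n, p_n).
x=1.000000, p=-2.000000: f=-0.640000 → p ← -2.000000 + 0.3·(-0.640000) = -2.192000
x=1.300000, p=-2.192000: f=-1.444864 → p ← -2.192000 + 0.3·(-1.444864) = -2.625459
x=1.600000, p=-2.625459: f=-3.533036 → p ← -2.625459 + 0.3·(-3.533036) = -3.685370
p(1.9) ≈ -3.6854

-3.6854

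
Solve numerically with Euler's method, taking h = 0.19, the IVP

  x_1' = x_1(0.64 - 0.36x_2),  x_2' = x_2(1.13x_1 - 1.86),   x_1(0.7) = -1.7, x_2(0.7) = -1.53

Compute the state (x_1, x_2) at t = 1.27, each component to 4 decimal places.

Euler on (x_1,x_2): x_1_{n+1} = x_1_n + h·x_1', x_2_{n+1} = x_2_n + h·x_2'.
0.700000: (-1.700000, -1.530000); f=(-2.024360, 5.784930) → (-2.084628, -0.430863)
0.890000: (-2.084628, -0.430863); f=(-1.657511, 1.816360) → (-2.399555, -0.085755)
1.080000: (-2.399555, -0.085755); f=(-1.609794, 0.392028) → (-2.705416, -0.011270)
(x_1(1.27), x_2(1.27)) ≈ (-2.7054, -0.0113)

-2.7054, -0.0113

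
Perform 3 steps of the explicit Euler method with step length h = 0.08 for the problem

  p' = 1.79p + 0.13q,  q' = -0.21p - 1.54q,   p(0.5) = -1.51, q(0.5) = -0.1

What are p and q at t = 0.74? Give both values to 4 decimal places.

-2.2584, 0.0107

Euler on (p,q): p_{n+1} = p_n + h·p', q_{n+1} = q_n + h·q'.
0.500000: (-1.510000, -0.100000); f=(-2.715900, 0.471100) → (-1.727272, -0.062312)
0.580000: (-1.727272, -0.062312); f=(-3.099917, 0.458688) → (-1.975265, -0.025617)
0.660000: (-1.975265, -0.025617); f=(-3.539055, 0.454256) → (-2.258390, 0.010723)
(p(0.74), q(0.74)) ≈ (-2.2584, 0.0107)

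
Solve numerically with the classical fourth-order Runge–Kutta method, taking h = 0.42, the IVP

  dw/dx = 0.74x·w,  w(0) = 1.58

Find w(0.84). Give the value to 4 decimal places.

RK4: k1 = f(x_n, w_n); k2 = f(x_n + h/2, w_n + (h/2)·k1); k3 = f(x_n + h/2, w_n + (h/2)·k2); k4 = f(x_n + h, w_n + h·k3); w_{n+1} = w_n + (h/6)·(k1 + 2k2 + 2k3 + k4).
x=0.000000, w=1.580000:
  k1 = f(0.000000, 1.580000) = 0.000000
  k2 = f(0.210000, 1.580000) = 0.245532
  k3 = f(0.210000, 1.631562) = 0.253545
  k4 = f(0.420000, 1.686489) = 0.524161
  w ← 1.580000 + (0.42/6)·(k1 + 2k2 + 2k3 + k4) = 1.686562
x=0.420000, w=1.686562:
  k1 = f(0.420000, 1.686562) = 0.524183
  k2 = f(0.630000, 1.796641) = 0.837594
  k3 = f(0.630000, 1.862457) = 0.868277
  k4 = f(0.840000, 2.051238) = 1.275050
  w ← 1.686562 + (0.42/6)·(k1 + 2k2 + 2k3 + k4) = 2.051330
w(0.84) ≈ 2.0513

2.0513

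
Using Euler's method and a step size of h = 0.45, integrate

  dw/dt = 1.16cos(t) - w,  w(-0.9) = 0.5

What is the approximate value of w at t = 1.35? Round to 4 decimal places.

Euler: w_{n+1} = w_n + h·f(t_n, w_n).
t=-0.900000, w=0.500000: f=0.221068 → w ← 0.500000 + 0.45·0.221068 = 0.599480
t=-0.450000, w=0.599480: f=0.445038 → w ← 0.599480 + 0.45·0.445038 = 0.799748
t=0.000000, w=0.799748: f=0.360252 → w ← 0.799748 + 0.45·0.360252 = 0.961861
t=0.450000, w=0.961861: f=0.082657 → w ← 0.961861 + 0.45·0.082657 = 0.999057
t=0.900000, w=0.999057: f=-0.277989 → w ← 0.999057 + 0.45·(-0.277989) = 0.873962
w(1.35) ≈ 0.8740

0.8740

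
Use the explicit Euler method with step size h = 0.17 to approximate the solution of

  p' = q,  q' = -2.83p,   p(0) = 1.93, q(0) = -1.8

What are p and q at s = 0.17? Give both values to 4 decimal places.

Euler on (p,q): p_{n+1} = p_n + h·p', q_{n+1} = q_n + h·q'.
0.000000: (1.930000, -1.800000); f=(-1.800000, -5.461900) → (1.624000, -2.728523)
(p(0.17), q(0.17)) ≈ (1.6240, -2.7285)

1.6240, -2.7285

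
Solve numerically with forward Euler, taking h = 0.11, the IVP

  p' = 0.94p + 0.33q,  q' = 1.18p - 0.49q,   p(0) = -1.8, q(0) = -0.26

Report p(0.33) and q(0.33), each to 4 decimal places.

-2.4747, -0.9624

Euler on (p,q): p_{n+1} = p_n + h·p', q_{n+1} = q_n + h·q'.
0.000000: (-1.800000, -0.260000); f=(-1.777800, -1.996600) → (-1.995558, -0.479626)
0.110000: (-1.995558, -0.479626); f=(-2.034101, -2.119742) → (-2.219309, -0.712798)
0.220000: (-2.219309, -0.712798); f=(-2.321374, -2.269514) → (-2.474660, -0.962444)
(p(0.33), q(0.33)) ≈ (-2.4747, -0.9624)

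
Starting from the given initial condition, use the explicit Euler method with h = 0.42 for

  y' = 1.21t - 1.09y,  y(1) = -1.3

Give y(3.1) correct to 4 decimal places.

2.3576

Euler: y_{n+1} = y_n + h·f(t_n, y_n).
t=1.000000, y=-1.300000: f=2.627000 → y ← -1.300000 + 0.42·2.627000 = -0.196660
t=1.420000, y=-0.196660: f=1.932559 → y ← -0.196660 + 0.42·1.932559 = 0.615015
t=1.840000, y=0.615015: f=1.556034 → y ← 0.615015 + 0.42·1.556034 = 1.268549
t=2.260000, y=1.268549: f=1.351881 → y ← 1.268549 + 0.42·1.351881 = 1.836339
t=2.680000, y=1.836339: f=1.241190 → y ← 1.836339 + 0.42·1.241190 = 2.357639
y(3.1) ≈ 2.3576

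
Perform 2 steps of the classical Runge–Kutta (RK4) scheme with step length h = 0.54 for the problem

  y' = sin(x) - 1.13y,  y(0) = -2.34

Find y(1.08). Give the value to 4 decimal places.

RK4: k1 = f(x_n, y_n); k2 = f(x_n + h/2, y_n + (h/2)·k1); k3 = f(x_n + h/2, y_n + (h/2)·k2); k4 = f(x_n + h, y_n + h·k3); y_{n+1} = y_n + (h/6)·(k1 + 2k2 + 2k3 + k4).
x=0.000000, y=-2.340000:
  k1 = f(0.000000, -2.340000) = 2.644200
  k2 = f(0.270000, -1.626066) = 2.104186
  k3 = f(0.270000, -1.771870) = 2.268944
  k4 = f(0.540000, -1.114770) = 1.773826
  y ← -2.340000 + (0.54/6)·(k1 + 2k2 + 2k3 + k4) = -1.155214
x=0.540000, y=-1.155214:
  k1 = f(0.540000, -1.155214) = 1.819528
  k2 = f(0.810000, -0.663942) = 1.474541
  k3 = f(0.810000, -0.757088) = 1.579797
  k4 = f(1.080000, -0.302124) = 1.223358
  y ← -1.155214 + (0.54/6)·(k1 + 2k2 + 2k3 + k4) = -0.331574
y(1.08) ≈ -0.3316

-0.3316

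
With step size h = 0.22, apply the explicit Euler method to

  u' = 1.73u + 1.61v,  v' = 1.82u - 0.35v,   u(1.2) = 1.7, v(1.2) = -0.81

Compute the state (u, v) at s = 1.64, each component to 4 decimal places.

2.8205, 0.7631

Euler on (u,v): u_{n+1} = u_n + h·u', v_{n+1} = v_n + h·v'.
1.200000: (1.700000, -0.810000); f=(1.636900, 3.377500) → (2.060118, -0.066950)
1.420000: (2.060118, -0.066950); f=(3.456215, 3.772847) → (2.820485, 0.763076)
(u(1.64), v(1.64)) ≈ (2.8205, 0.7631)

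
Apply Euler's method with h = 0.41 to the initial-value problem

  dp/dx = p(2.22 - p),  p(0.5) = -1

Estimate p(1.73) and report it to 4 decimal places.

-30.7547

Euler: p_{n+1} = p_n + h·f(x_n, p_n).
x=0.500000, p=-1.000000: f=-3.220000 → p ← -1.000000 + 0.41·(-3.220000) = -2.320200
x=0.910000, p=-2.320200: f=-10.534172 → p ← -2.320200 + 0.41·(-10.534172) = -6.639211
x=1.320000, p=-6.639211: f=-58.818164 → p ← -6.639211 + 0.41·(-58.818164) = -30.754658
p(1.73) ≈ -30.7547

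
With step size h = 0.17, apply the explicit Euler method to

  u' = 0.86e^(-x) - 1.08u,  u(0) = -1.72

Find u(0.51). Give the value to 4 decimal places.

-0.6337

Euler: u_{n+1} = u_n + h·f(x_n, u_n).
x=0.000000, u=-1.720000: f=2.717600 → u ← -1.720000 + 0.17·2.717600 = -1.258008
x=0.170000, u=-1.258008: f=2.084200 → u ← -1.258008 + 0.17·2.084200 = -0.903694
x=0.340000, u=-0.903694: f=1.588112 → u ← -0.903694 + 0.17·1.588112 = -0.633715
u(0.51) ≈ -0.6337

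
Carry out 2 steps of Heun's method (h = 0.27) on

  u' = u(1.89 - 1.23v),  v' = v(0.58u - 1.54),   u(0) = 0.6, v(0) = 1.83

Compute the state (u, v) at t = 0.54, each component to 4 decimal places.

0.6851, 0.9734

Heun on (u,v): k1 = f(t_n, state_n); k2 = f(t_n + h, state_n + h·k1); state_{n+1} = state_n + (h/2)·(k1 + k2).
0.000000: (0.600000, 1.830000)
  k1 = (-0.216540, -2.181360)
  predictor → (0.541534, 1.241033)
  k2 = (0.196864, -1.521395)
  → (0.597344, 1.330128)
0.270000: (0.597344, 1.330128)
  k1 = (0.151691, -1.587562)
  predictor → (0.638300, 0.901486)
  k2 = (0.498622, -1.054546)
  → (0.685136, 0.973444)
(u(0.54), v(0.54)) ≈ (0.6851, 0.9734)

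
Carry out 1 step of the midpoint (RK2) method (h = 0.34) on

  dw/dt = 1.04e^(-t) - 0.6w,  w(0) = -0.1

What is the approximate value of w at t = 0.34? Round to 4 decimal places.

Midpoint: k1 = f(t_n, w_n); k2 = f(t_n + h/2, w_n + (h/2)·k1); w_{n+1} = w_n + h·k2.
t=0.000000, w=-0.100000:
  k1 = f(0.000000, -0.100000) = 1.100000
  k2 = f(0.170000, 0.087000) = 0.825211
  w ← -0.100000 + 0.34·0.825211 = 0.180572
w(0.34) ≈ 0.1806

0.1806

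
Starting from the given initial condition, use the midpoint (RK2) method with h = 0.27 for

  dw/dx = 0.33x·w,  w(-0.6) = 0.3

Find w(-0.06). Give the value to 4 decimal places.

Midpoint: k1 = f(x_n, w_n); k2 = f(x_n + h/2, w_n + (h/2)·k1); w_{n+1} = w_n + h·k2.
x=-0.600000, w=0.300000:
  k1 = f(-0.600000, 0.300000) = -0.059400
  k2 = f(-0.465000, 0.291981) = -0.044804
  w ← 0.300000 + 0.27·(-0.044804) = 0.287903
x=-0.330000, w=0.287903:
  k1 = f(-0.330000, 0.287903) = -0.031353
  k2 = f(-0.195000, 0.283670) = -0.018254
  w ← 0.287903 + 0.27·(-0.018254) = 0.282974
w(-0.06) ≈ 0.2830

0.2830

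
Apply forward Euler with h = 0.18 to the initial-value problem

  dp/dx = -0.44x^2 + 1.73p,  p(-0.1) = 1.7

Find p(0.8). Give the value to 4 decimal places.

Euler: p_{n+1} = p_n + h·f(x_n, p_n).
x=-0.100000, p=1.700000: f=2.936600 → p ← 1.700000 + 0.18·2.936600 = 2.228588
x=0.080000, p=2.228588: f=3.852641 → p ← 2.228588 + 0.18·3.852641 = 2.922063
x=0.260000, p=2.922063: f=5.025426 → p ← 2.922063 + 0.18·5.025426 = 3.826640
x=0.440000, p=3.826640: f=6.534903 → p ← 3.826640 + 0.18·6.534903 = 5.002923
x=0.620000, p=5.002923: f=8.485920 → p ← 5.002923 + 0.18·8.485920 = 6.530388
p(0.8) ≈ 6.5304

6.5304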